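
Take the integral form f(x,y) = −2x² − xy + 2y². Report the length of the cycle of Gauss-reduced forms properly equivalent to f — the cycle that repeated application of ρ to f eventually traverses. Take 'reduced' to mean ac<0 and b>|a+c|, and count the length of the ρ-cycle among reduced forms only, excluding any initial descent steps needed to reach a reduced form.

D = 17, ⌊√D⌋ = 4
descent: ρ → (2,1,-2)  [lands on river]
river: ρ → (-2,3,1)
river: ρ → (1,3,-2)
river: ρ → (-2,1,2)
river: ρ → (2,3,-1)
river: ρ → (-1,3,2)
ρ-cycle length = 6 (tail of 1 descent step not counted)

6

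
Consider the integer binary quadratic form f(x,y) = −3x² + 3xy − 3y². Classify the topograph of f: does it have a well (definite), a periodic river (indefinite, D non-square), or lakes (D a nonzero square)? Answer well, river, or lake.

D = b²−4ac = 3² − 4·(-3)·(-3) = -27
D < 0 ⇒ definite ⇒ every region one sign ⇒ single well

well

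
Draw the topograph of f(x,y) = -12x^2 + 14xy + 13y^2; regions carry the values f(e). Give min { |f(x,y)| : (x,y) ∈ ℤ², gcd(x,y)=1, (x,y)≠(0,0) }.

river: ρ → (13,12,-13)
river: ρ → (-13,14,12)
river: ρ → (12,10,-15)
river: ρ → (-15,20,7)
river: ρ → (7,22,-12)
river: ρ → (-12,26,3)
river: ρ → (3,28,-3)
river: ρ → (-3,26,12)
river: ρ → (12,22,-7)
river: ρ → (-7,20,15)
river: ρ → (15,10,-12)
river: ρ → (-12,14,13)
closes: descent 0, river 12
min |a| on river = 3

3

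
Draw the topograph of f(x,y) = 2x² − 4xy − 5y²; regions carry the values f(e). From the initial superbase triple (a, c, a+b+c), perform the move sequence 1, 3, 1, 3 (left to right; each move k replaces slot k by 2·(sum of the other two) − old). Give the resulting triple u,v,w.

start (2,-5,-7) = (f(1,0),f(0,1),f(1,1))
replace slot 1: 2·((-5)+(-7)) − 2 = -26 → (-26,-5,-7)
replace slot 3: 2·((-26)+(-5)) − (-7) = -55 → (-26,-5,-55)
replace slot 1: 2·((-5)+(-55)) − (-26) = -94 → (-94,-5,-55)
replace slot 3: 2·((-94)+(-5)) − (-55) = -143 → (-94,-5,-143)

-94,-5,-143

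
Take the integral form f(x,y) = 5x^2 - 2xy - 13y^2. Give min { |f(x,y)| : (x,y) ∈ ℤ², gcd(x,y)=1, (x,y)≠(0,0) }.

descent: ρ → (-13,2,5)
descent: ρ → (5,8,-10)  [lands on river]
river: ρ → (-10,12,3)
river: ρ → (3,12,-10)
river: ρ → (-10,8,5)
river: ρ → (5,12,-6)
river: ρ → (-6,12,5)
closes: descent 2, river 6
min |a| on river = 3

3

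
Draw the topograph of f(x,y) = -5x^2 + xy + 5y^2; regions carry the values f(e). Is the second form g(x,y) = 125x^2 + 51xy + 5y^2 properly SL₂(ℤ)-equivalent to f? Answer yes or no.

D₁ = 101, D₂ = 101
river cycle of f (length 6): (5, 9, -1), (-1, 9, 5), (5, 1, -5), (-5, 9, 1), (1, 9, -5), (-5, 1, 5)
river cycle of g (length 6): (5, 9, -1), (-1, 9, 5), (5, 1, -5), (-5, 9, 1), (1, 9, -5), (-5, 1, 5)
cycles coincide ⇒ equivalent

yes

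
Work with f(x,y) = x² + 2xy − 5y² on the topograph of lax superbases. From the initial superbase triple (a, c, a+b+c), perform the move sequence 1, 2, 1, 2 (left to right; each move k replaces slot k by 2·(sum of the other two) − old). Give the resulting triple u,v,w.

start (1,-5,-2) = (f(1,0),f(0,1),f(1,1))
replace slot 1: 2·((-5)+(-2)) − 1 = -15 → (-15,-5,-2)
replace slot 2: 2·((-15)+(-2)) − (-5) = -29 → (-15,-29,-2)
replace slot 1: 2·((-29)+(-2)) − (-15) = -47 → (-47,-29,-2)
replace slot 2: 2·((-47)+(-2)) − (-29) = -69 → (-47,-69,-2)

-47,-69,-2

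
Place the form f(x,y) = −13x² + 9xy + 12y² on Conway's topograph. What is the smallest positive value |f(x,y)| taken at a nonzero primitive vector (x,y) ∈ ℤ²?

river: ρ → (12,15,-10)
river: ρ → (-10,25,2)
river: ρ → (2,23,-22)
river: ρ → (-22,21,3)
river: ρ → (3,21,-22)
river: ρ → (-22,23,2)
river: ρ → (2,25,-10)
river: ρ → (-10,15,12)
river: ρ → (12,9,-13)
river: ρ → (-13,17,8)
river: ρ → (8,15,-15)
river: ρ → (-15,15,8)
river: ρ → (8,17,-13)
river: ρ → (-13,9,12)
closes: descent 0, river 14
min |a| on river = 2

2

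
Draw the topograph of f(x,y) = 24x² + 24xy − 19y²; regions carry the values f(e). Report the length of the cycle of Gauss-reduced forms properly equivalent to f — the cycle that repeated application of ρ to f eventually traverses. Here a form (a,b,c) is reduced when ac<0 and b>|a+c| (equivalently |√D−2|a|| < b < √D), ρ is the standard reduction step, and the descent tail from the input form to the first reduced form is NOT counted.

D = 2400, ⌊√D⌋ = 48
river: ρ → (-19,14,29)
river: ρ → (29,44,-4)
river: ρ → (-4,44,29)
river: ρ → (29,14,-19)
river: ρ → (-19,24,24)
river: ρ → (24,24,-19)
ρ-cycle length = 6 (tail of 0 descent steps not counted)

6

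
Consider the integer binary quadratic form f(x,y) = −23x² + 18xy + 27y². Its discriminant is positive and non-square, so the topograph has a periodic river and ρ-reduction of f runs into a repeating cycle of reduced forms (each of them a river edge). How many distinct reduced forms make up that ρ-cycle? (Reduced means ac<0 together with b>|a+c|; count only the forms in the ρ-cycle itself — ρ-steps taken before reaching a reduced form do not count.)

D = 2808, ⌊√D⌋ = 52
river: ρ → (27,36,-14)
river: ρ → (-14,48,9)
river: ρ → (9,42,-29)
river: ρ → (-29,16,22)
river: ρ → (22,28,-23)
river: ρ → (-23,18,27)
ρ-cycle length = 6 (tail of 0 descent steps not counted)

6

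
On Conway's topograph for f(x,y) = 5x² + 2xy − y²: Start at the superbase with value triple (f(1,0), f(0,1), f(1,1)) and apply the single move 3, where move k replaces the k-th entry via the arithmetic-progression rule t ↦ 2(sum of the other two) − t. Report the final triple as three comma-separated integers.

start (5,-1,6) = (f(1,0),f(0,1),f(1,1))
replace slot 3: 2·(5+(-1)) − 6 = 2 → (5,-1,2)

5,-1,2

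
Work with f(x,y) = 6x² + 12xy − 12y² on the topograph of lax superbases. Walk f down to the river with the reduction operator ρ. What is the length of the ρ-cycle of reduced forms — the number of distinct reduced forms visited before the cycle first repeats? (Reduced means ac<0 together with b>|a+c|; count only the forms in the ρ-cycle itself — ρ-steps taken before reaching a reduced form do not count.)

D = 432, ⌊√D⌋ = 20
river: ρ → (-12,12,6)
river: ρ → (6,12,-12)
ρ-cycle length = 2 (tail of 0 descent steps not counted)

2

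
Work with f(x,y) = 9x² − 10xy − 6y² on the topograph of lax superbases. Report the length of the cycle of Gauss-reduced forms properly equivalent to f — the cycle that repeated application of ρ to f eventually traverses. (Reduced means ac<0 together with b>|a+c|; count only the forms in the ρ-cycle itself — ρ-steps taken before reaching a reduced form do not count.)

D = 316, ⌊√D⌋ = 17
descent: ρ → (-6,10,9)  [lands on river]
river: ρ → (9,8,-7)
river: ρ → (-7,6,10)
river: ρ → (10,14,-3)
river: ρ → (-3,16,5)
river: ρ → (5,14,-6)
ρ-cycle length = 6 (tail of 1 descent step not counted)

6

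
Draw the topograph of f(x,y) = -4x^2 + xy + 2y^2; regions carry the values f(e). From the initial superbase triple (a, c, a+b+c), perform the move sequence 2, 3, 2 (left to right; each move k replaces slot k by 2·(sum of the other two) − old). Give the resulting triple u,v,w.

start (-4,2,-1) = (f(1,0),f(0,1),f(1,1))
replace slot 2: 2·((-4)+(-1)) − 2 = -12 → (-4,-12,-1)
replace slot 3: 2·((-4)+(-12)) − (-1) = -31 → (-4,-12,-31)
replace slot 2: 2·((-4)+(-31)) − (-12) = -58 → (-4,-58,-31)

-4,-58,-31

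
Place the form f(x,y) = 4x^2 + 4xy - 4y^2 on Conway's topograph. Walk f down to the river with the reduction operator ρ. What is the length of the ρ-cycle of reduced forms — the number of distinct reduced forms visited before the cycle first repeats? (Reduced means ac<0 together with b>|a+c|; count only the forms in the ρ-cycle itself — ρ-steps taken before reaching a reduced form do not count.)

D = 80, ⌊√D⌋ = 8
river: ρ → (-4,4,4)
river: ρ → (4,4,-4)
ρ-cycle length = 2 (tail of 0 descent steps not counted)

2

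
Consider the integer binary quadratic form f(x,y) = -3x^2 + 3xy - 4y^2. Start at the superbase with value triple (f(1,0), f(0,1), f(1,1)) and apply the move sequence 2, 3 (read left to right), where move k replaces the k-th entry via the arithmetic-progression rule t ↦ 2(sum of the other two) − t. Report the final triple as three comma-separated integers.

start (-3,-4,-4) = (f(1,0),f(0,1),f(1,1))
replace slot 2: 2·((-3)+(-4)) − (-4) = -10 → (-3,-10,-4)
replace slot 3: 2·((-3)+(-10)) − (-4) = -22 → (-3,-10,-22)

-3,-10,-22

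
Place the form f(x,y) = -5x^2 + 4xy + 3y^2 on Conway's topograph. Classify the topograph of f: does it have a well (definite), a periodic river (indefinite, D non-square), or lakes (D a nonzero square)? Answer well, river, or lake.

D = b²−4ac = 4² − 4·(-5)·3 = 76
D > 0 non-square ⇒ indefinite ⇒ periodic river

river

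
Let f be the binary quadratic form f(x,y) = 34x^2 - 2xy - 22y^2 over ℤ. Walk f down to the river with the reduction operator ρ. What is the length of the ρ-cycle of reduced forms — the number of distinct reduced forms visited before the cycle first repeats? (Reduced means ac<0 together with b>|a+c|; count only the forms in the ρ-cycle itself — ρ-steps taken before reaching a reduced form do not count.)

D = 2996, ⌊√D⌋ = 54
descent: ρ → (-22,46,10)  [lands on river]
river: ρ → (10,54,-2)
river: ρ → (-2,54,10)
river: ρ → (10,46,-22)
river: ρ → (-22,42,14)
river: ρ → (14,42,-22)
ρ-cycle length = 6 (tail of 1 descent step not counted)

6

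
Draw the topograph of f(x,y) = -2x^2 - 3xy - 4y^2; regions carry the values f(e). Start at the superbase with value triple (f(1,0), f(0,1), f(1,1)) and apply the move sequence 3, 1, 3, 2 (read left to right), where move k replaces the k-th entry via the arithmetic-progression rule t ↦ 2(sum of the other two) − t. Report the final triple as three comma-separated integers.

start (-2,-4,-9) = (f(1,0),f(0,1),f(1,1))
replace slot 3: 2·((-2)+(-4)) − (-9) = -3 → (-2,-4,-3)
replace slot 1: 2·((-4)+(-3)) − (-2) = -12 → (-12,-4,-3)
replace slot 3: 2·((-12)+(-4)) − (-3) = -29 → (-12,-4,-29)
replace slot 2: 2·((-12)+(-29)) − (-4) = -78 → (-12,-78,-29)

-12,-78,-29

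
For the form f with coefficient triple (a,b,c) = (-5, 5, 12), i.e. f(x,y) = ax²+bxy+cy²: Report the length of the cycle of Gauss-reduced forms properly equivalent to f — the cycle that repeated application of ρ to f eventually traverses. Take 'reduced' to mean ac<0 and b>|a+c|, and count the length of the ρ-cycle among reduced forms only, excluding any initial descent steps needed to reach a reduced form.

D = 265, ⌊√D⌋ = 16
descent: ρ → (12,-5,-5)
descent: ρ → (-5,15,2)  [lands on river]
river: ρ → (2,13,-12)
river: ρ → (-12,11,3)
river: ρ → (3,13,-8)
river: ρ → (-8,3,8)
river: ρ → (8,13,-3)
river: ρ → (-3,11,12)
river: ρ → (12,13,-2)
river: ρ → (-2,15,5)
river: ρ → (5,15,-2)
river: ρ → (-2,13,12)
river: ρ → (12,11,-3)
river: ρ → (-3,13,8)
river: ρ → (8,3,-8)
river: ρ → (-8,13,3)
river: ρ → (3,11,-12)
river: ρ → (-12,13,2)
river: ρ → (2,15,-5)
ρ-cycle length = 18 (tail of 2 descent steps not counted)

18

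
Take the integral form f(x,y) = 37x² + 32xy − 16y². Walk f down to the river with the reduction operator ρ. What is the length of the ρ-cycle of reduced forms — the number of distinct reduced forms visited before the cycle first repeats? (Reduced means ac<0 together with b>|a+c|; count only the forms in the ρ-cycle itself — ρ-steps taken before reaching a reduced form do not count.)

D = 3392, ⌊√D⌋ = 58
river: ρ → (-16,32,37)
river: ρ → (37,42,-11)
river: ρ → (-11,46,29)
river: ρ → (29,12,-28)
river: ρ → (-28,44,13)
river: ρ → (13,34,-43)
river: ρ → (-43,52,4)
river: ρ → (4,52,-43)
river: ρ → (-43,34,13)
river: ρ → (13,44,-28)
river: ρ → (-28,12,29)
river: ρ → (29,46,-11)
river: ρ → (-11,42,37)
river: ρ → (37,32,-16)
ρ-cycle length = 14 (tail of 0 descent steps not counted)

14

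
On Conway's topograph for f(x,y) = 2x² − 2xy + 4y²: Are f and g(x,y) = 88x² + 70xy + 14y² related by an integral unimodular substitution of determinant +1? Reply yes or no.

D₁ = -28, D₂ = -28
f: translate: b→2 (≡-2 mod 4), so (2,-2,4)→(2,2,4)
f: reduced (well bottom): (2,2,4) with a≤c, −a<b≤a
g: flip: (88,70,14)→(14,-70,88)
g: translate: b→14 (≡-70 mod 28), so (14,-70,88)→(14,14,4)
g: flip: (14,14,4)→(4,-14,14)
g: translate: b→2 (≡-14 mod 8), so (4,-14,14)→(4,2,2)
g: flip: (4,2,2)→(2,-2,4)
g: translate: b→2 (≡-2 mod 4), so (2,-2,4)→(2,2,4)
g: reduced (well bottom): (2,2,4) with a≤c, −a<b≤a
reduced forms (2, 2, 4) vs (2, 2, 4) ⇒ equivalent

yes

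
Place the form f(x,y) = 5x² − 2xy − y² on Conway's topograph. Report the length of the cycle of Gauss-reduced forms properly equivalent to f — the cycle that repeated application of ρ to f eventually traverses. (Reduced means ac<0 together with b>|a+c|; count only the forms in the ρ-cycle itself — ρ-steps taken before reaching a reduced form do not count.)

D = 24, ⌊√D⌋ = 4
descent: ρ → (-1,4,2)  [lands on river]
river: ρ → (2,4,-1)
ρ-cycle length = 2 (tail of 1 descent step not counted)

2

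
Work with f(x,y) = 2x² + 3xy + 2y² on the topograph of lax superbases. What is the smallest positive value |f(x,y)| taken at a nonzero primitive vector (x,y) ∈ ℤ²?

translate: b→-1 (≡3 mod 4), so (2,3,2)→(2,-1,1)
flip: (2,-1,1)→(1,1,2)
reduced (well bottom): (1,1,2) with a≤c, −a<b≤a
well minimum = a = 1

1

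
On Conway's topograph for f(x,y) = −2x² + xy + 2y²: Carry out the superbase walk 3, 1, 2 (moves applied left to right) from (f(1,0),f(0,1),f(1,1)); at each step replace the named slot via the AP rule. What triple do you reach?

start (-2,2,1) = (f(1,0),f(0,1),f(1,1))
replace slot 3: 2·((-2)+2) − 1 = -1 → (-2,2,-1)
replace slot 1: 2·(2+(-1)) − (-2) = 4 → (4,2,-1)
replace slot 2: 2·(4+(-1)) − 2 = 4 → (4,4,-1)

4,4,-1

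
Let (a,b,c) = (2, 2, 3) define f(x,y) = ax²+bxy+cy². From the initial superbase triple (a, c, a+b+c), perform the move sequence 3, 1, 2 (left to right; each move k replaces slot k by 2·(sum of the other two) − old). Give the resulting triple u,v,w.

start (2,3,7) = (f(1,0),f(0,1),f(1,1))
replace slot 3: 2·(2+3) − 7 = 3 → (2,3,3)
replace slot 1: 2·(3+3) − 2 = 10 → (10,3,3)
replace slot 2: 2·(10+3) − 3 = 23 → (10,23,3)

10,23,3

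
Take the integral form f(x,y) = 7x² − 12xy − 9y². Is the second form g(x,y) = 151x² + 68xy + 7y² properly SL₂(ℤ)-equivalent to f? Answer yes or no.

D₁ = 396, D₂ = 396
river cycle of f (length 4): (-9, 12, 7), (7, 16, -5), (-5, 14, 10), (10, 6, -9)
river cycle of g (length 4): (7, 16, -5), (-5, 14, 10), (10, 6, -9), (-9, 12, 7)
cycles coincide ⇒ equivalent

yes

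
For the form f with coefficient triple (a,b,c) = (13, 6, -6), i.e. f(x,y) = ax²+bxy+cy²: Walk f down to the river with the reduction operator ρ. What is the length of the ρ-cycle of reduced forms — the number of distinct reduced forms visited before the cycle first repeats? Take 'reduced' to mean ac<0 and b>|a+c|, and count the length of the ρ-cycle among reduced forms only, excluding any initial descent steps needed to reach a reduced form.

D = 348, ⌊√D⌋ = 18
descent: ρ → (-6,18,1)  [lands on river]
river: ρ → (1,18,-6)
ρ-cycle length = 2 (tail of 1 descent step not counted)

2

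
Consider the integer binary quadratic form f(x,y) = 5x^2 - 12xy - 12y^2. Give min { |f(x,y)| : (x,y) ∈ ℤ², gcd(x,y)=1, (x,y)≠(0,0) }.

descent: ρ → (-12,12,5)  [lands on river]
river: ρ → (5,18,-3)
river: ρ → (-3,18,5)
river: ρ → (5,12,-12)
closes: descent 1, river 4
min |a| on river = 3

3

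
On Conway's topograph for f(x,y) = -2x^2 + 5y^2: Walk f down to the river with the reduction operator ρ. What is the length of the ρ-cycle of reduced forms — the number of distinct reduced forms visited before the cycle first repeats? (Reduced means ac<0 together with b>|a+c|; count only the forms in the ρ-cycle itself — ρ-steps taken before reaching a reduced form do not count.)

D = 40, ⌊√D⌋ = 6
descent: ρ → (5,0,-2)
descent: ρ → (-2,4,3)  [lands on river]
river: ρ → (3,2,-3)
river: ρ → (-3,4,2)
river: ρ → (2,4,-3)
river: ρ → (-3,2,3)
river: ρ → (3,4,-2)
ρ-cycle length = 6 (tail of 2 descent steps not counted)

6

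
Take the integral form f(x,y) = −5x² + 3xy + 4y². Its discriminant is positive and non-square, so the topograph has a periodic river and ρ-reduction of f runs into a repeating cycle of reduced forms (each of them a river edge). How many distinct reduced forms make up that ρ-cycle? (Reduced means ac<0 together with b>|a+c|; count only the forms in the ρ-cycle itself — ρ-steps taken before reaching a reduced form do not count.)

D = 89, ⌊√D⌋ = 9
river: ρ → (4,5,-4)
river: ρ → (-4,3,5)
river: ρ → (5,7,-2)
river: ρ → (-2,9,1)
river: ρ → (1,9,-2)
river: ρ → (-2,7,5)
river: ρ → (5,3,-4)
river: ρ → (-4,5,4)
river: ρ → (4,3,-5)
river: ρ → (-5,7,2)
river: ρ → (2,9,-1)
river: ρ → (-1,9,2)
river: ρ → (2,7,-5)
river: ρ → (-5,3,4)
ρ-cycle length = 14 (tail of 0 descent steps not counted)

14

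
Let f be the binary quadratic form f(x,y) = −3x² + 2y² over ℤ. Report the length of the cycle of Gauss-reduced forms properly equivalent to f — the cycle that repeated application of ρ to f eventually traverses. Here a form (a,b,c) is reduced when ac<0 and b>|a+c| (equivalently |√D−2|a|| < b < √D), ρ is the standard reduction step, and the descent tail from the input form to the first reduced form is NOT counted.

D = 24, ⌊√D⌋ = 4
descent: ρ → (2,4,-1)  [lands on river]
river: ρ → (-1,4,2)
ρ-cycle length = 2 (tail of 1 descent step not counted)

2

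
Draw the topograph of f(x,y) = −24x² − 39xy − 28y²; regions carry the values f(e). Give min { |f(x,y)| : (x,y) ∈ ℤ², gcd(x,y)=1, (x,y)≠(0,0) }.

translate: b→-9 (≡39 mod 48), so (24,39,28)→(24,-9,13)
flip: (24,-9,13)→(13,9,24)
reduced (well bottom): (13,9,24) with a≤c, −a<b≤a
well minimum |f| = |-13| = 13 (negative-definite)

13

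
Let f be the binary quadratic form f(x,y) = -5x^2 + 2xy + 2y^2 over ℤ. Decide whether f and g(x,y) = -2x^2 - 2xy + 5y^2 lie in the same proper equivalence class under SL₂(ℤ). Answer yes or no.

D₁ = 44, D₂ = 44
river cycle of f (length 2): (2, 6, -1), (-1, 6, 2)
river cycle of g (length 2): (-2, 6, 1), (1, 6, -2)
cycles differ ⇒ inequivalent

no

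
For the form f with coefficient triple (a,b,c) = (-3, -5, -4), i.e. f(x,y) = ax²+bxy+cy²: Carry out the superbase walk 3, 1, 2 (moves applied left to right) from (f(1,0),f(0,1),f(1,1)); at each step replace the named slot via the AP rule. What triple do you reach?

start (-3,-4,-12) = (f(1,0),f(0,1),f(1,1))
replace slot 3: 2·((-3)+(-4)) − (-12) = -2 → (-3,-4,-2)
replace slot 1: 2·((-4)+(-2)) − (-3) = -9 → (-9,-4,-2)
replace slot 2: 2·((-9)+(-2)) − (-4) = -18 → (-9,-18,-2)

-9,-18,-2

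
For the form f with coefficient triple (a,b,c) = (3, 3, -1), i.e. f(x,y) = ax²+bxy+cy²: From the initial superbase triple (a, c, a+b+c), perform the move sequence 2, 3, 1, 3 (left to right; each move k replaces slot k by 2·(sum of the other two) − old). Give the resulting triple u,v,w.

start (3,-1,5) = (f(1,0),f(0,1),f(1,1))
replace slot 2: 2·(3+5) − (-1) = 17 → (3,17,5)
replace slot 3: 2·(3+17) − 5 = 35 → (3,17,35)
replace slot 1: 2·(17+35) − 3 = 101 → (101,17,35)
replace slot 3: 2·(101+17) − 35 = 201 → (101,17,201)

101,17,201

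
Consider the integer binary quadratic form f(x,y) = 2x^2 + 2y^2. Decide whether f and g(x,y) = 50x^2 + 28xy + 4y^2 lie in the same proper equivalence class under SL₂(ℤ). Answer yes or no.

D₁ = -16, D₂ = -16
f: reduced (well bottom): (2,0,2) with a≤c, −a<b≤a
g: flip: (50,28,4)→(4,-28,50)
g: translate: b→4 (≡-28 mod 8), so (4,-28,50)→(4,4,2)
g: flip: (4,4,2)→(2,-4,4)
g: translate: b→0 (≡-4 mod 4), so (2,-4,4)→(2,0,2)
g: reduced (well bottom): (2,0,2) with a≤c, −a<b≤a
reduced forms (2, 0, 2) vs (2, 0, 2) ⇒ equivalent

yes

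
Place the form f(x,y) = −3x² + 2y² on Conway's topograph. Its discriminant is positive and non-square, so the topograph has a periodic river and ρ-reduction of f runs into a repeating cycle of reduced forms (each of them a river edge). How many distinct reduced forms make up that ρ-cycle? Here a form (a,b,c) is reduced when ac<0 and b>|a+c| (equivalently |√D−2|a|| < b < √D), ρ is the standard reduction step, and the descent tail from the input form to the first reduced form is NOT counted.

D = 24, ⌊√D⌋ = 4
descent: ρ → (2,4,-1)  [lands on river]
river: ρ → (-1,4,2)
ρ-cycle length = 2 (tail of 1 descent step not counted)

2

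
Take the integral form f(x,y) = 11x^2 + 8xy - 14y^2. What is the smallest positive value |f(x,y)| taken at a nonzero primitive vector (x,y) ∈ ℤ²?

river: ρ → (-14,20,5)
river: ρ → (5,20,-14)
river: ρ → (-14,8,11)
river: ρ → (11,14,-11)
river: ρ → (-11,8,14)
river: ρ → (14,20,-5)
river: ρ → (-5,20,14)
river: ρ → (14,8,-11)
river: ρ → (-11,14,11)
river: ρ → (11,8,-14)
closes: descent 0, river 10
min |a| on river = 5

5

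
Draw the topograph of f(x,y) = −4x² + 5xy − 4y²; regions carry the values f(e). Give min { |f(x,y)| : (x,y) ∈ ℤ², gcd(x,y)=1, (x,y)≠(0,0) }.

translate: b→3 (≡-5 mod 8), so (4,-5,4)→(4,3,3)
flip: (4,3,3)→(3,-3,4)
translate: b→3 (≡-3 mod 6), so (3,-3,4)→(3,3,4)
reduced (well bottom): (3,3,4) with a≤c, −a<b≤a
well minimum |f| = |-3| = 3 (negative-definite)

3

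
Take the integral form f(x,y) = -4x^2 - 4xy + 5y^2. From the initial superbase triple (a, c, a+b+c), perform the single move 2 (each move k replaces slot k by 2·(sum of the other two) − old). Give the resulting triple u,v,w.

start (-4,5,-3) = (f(1,0),f(0,1),f(1,1))
replace slot 2: 2·((-4)+(-3)) − 5 = -19 → (-4,-19,-3)

-4,-19,-3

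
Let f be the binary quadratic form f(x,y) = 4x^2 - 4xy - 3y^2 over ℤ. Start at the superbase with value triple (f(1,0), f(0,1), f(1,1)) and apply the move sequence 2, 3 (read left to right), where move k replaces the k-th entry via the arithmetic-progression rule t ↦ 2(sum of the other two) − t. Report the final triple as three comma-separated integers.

start (4,-3,-3) = (f(1,0),f(0,1),f(1,1))
replace slot 2: 2·(4+(-3)) − (-3) = 5 → (4,5,-3)
replace slot 3: 2·(4+5) − (-3) = 21 → (4,5,21)

4,5,21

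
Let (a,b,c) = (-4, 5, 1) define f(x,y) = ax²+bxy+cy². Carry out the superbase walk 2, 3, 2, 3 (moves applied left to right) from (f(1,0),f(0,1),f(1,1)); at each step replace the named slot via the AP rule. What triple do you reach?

start (-4,1,2) = (f(1,0),f(0,1),f(1,1))
replace slot 2: 2·((-4)+2) − 1 = -5 → (-4,-5,2)
replace slot 3: 2·((-4)+(-5)) − 2 = -20 → (-4,-5,-20)
replace slot 2: 2·((-4)+(-20)) − (-5) = -43 → (-4,-43,-20)
replace slot 3: 2·((-4)+(-43)) − (-20) = -74 → (-4,-43,-74)

-4,-43,-74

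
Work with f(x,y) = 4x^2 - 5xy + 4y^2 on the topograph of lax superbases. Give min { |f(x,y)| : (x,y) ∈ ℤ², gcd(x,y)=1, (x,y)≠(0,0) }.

translate: b→3 (≡-5 mod 8), so (4,-5,4)→(4,3,3)
flip: (4,3,3)→(3,-3,4)
translate: b→3 (≡-3 mod 6), so (3,-3,4)→(3,3,4)
reduced (well bottom): (3,3,4) with a≤c, −a<b≤a
well minimum = a = 3

3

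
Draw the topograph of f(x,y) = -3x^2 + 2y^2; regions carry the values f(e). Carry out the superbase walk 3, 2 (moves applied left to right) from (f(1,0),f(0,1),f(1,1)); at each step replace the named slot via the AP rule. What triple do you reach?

start (-3,2,-1) = (f(1,0),f(0,1),f(1,1))
replace slot 3: 2·((-3)+2) − (-1) = -1 → (-3,2,-1)
replace slot 2: 2·((-3)+(-1)) − 2 = -10 → (-3,-10,-1)

-3,-10,-1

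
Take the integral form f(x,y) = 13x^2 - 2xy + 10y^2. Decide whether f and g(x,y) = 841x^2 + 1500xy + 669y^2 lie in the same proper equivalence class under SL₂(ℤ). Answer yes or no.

D₁ = -516, D₂ = -516
f: flip: (13,-2,10)→(10,2,13)
f: reduced (well bottom): (10,2,13) with a≤c, −a<b≤a
g: translate: b→-182 (≡1500 mod 1682), so (841,1500,669)→(841,-182,10)
g: flip: (841,-182,10)→(10,182,841)
g: translate: b→2 (≡182 mod 20), so (10,182,841)→(10,2,13)
g: reduced (well bottom): (10,2,13) with a≤c, −a<b≤a
reduced forms (10, 2, 13) vs (10, 2, 13) ⇒ equivalent

yes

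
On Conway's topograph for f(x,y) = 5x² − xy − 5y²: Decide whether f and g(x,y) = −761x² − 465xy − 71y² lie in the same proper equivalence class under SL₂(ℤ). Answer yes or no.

D₁ = 101, D₂ = 101
river cycle of f (length 6): (-5, 1, 5), (5, 9, -1), (-1, 9, 5), (5, 1, -5), (-5, 9, 1), (1, 9, -5)
river cycle of g (length 6): (-5, 1, 5), (5, 9, -1), (-1, 9, 5), (5, 1, -5), (-5, 9, 1), (1, 9, -5)
cycles coincide ⇒ equivalent

yes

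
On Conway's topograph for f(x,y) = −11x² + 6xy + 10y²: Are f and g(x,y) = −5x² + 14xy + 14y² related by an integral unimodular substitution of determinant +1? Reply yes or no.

D₁ = 476, D₂ = 476
river cycle of f (length 8): (10, 14, -7), (-7, 14, 10), (10, 6, -11), (-11, 16, 5), (5, 14, -14), (-14, 14, 5), (5, 16, -11), (-11, 6, 10)
river cycle of g (length 8): (14, 14, -5), (-5, 16, 11), (11, 6, -10), (-10, 14, 7), (7, 14, -10), (-10, 6, 11), (11, 16, -5), (-5, 14, 14)
cycles differ ⇒ inequivalent

no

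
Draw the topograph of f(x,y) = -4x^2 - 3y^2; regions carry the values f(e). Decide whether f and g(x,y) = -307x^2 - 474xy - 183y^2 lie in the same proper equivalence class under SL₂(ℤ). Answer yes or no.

D₁ = -48, D₂ = -48
f is negative-definite; reduce −f:
−f: flip: (4,0,3)→(3,0,4)
−f: reduced (well bottom): (3,0,4) with a≤c, −a<b≤a
flip sign back: reduced form of f is (-3,0,-4)
g is negative-definite; reduce −g:
−g: translate: b→-140 (≡474 mod 614), so (307,474,183)→(307,-140,16)
−g: flip: (307,-140,16)→(16,140,307)
−g: translate: b→12 (≡140 mod 32), so (16,140,307)→(16,12,3)
−g: flip: (16,12,3)→(3,-12,16)
−g: translate: b→0 (≡-12 mod 6), so (3,-12,16)→(3,0,4)
−g: reduced (well bottom): (3,0,4) with a≤c, −a<b≤a
flip sign back: reduced form of g is (-3,0,-4)
reduced forms (-3, 0, -4) vs (-3, 0, -4) ⇒ equivalent

yes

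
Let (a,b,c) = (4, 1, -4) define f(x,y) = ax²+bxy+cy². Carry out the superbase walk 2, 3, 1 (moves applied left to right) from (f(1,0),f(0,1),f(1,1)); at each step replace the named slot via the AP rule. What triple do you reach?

start (4,-4,1) = (f(1,0),f(0,1),f(1,1))
replace slot 2: 2·(4+1) − (-4) = 14 → (4,14,1)
replace slot 3: 2·(4+14) − 1 = 35 → (4,14,35)
replace slot 1: 2·(14+35) − 4 = 94 → (94,14,35)

94,14,35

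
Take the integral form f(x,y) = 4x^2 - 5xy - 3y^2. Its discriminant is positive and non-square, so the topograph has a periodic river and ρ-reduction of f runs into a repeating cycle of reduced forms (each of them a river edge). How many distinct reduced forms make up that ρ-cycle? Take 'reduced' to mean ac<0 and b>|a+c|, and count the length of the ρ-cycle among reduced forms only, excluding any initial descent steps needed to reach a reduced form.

D = 73, ⌊√D⌋ = 8
descent: ρ → (-3,5,4)  [lands on river]
river: ρ → (4,3,-4)
river: ρ → (-4,5,3)
river: ρ → (3,7,-2)
river: ρ → (-2,5,6)
river: ρ → (6,7,-1)
river: ρ → (-1,7,6)
river: ρ → (6,5,-2)
river: ρ → (-2,7,3)
river: ρ → (3,5,-4)
river: ρ → (-4,3,4)
river: ρ → (4,5,-3)
river: ρ → (-3,7,2)
river: ρ → (2,5,-6)
river: ρ → (-6,7,1)
river: ρ → (1,7,-6)
river: ρ → (-6,5,2)
river: ρ → (2,7,-3)
ρ-cycle length = 18 (tail of 1 descent step not counted)

18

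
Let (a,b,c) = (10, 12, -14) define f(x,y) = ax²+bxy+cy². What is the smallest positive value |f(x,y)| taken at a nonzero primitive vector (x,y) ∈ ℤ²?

river: ρ → (-14,16,8)
river: ρ → (8,16,-14)
river: ρ → (-14,12,10)
river: ρ → (10,8,-16)
river: ρ → (-16,24,2)
river: ρ → (2,24,-16)
river: ρ → (-16,8,10)
river: ρ → (10,12,-14)
closes: descent 0, river 8
min |a| on river = 2

2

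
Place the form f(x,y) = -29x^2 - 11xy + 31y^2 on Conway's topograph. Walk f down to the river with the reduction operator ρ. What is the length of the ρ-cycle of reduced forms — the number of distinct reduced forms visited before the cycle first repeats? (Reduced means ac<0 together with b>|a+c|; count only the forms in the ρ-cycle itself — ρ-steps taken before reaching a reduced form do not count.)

D = 3717, ⌊√D⌋ = 60
descent: ρ → (31,11,-29)  [lands on river]
river: ρ → (-29,47,13)
river: ρ → (13,57,-9)
river: ρ → (-9,51,31)
ρ-cycle length = 4 (tail of 1 descent step not counted)

4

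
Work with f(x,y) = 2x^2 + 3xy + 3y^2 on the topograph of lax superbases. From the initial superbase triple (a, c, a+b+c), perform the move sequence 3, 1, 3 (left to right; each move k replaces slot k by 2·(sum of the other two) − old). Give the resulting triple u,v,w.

start (2,3,8) = (f(1,0),f(0,1),f(1,1))
replace slot 3: 2·(2+3) − 8 = 2 → (2,3,2)
replace slot 1: 2·(3+2) − 2 = 8 → (8,3,2)
replace slot 3: 2·(8+3) − 2 = 20 → (8,3,20)

8,3,20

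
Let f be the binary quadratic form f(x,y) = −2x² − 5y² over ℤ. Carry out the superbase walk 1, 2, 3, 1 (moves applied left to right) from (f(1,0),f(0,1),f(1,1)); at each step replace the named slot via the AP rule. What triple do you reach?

start (-2,-5,-7) = (f(1,0),f(0,1),f(1,1))
replace slot 1: 2·((-5)+(-7)) − (-2) = -22 → (-22,-5,-7)
replace slot 2: 2·((-22)+(-7)) − (-5) = -53 → (-22,-53,-7)
replace slot 3: 2·((-22)+(-53)) − (-7) = -143 → (-22,-53,-143)
replace slot 1: 2·((-53)+(-143)) − (-22) = -370 → (-370,-53,-143)

-370,-53,-143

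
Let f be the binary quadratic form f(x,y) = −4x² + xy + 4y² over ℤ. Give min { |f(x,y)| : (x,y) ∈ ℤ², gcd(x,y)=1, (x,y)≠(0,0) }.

river: ρ → (4,7,-1)
river: ρ → (-1,7,4)
river: ρ → (4,1,-4)
river: ρ → (-4,7,1)
river: ρ → (1,7,-4)
river: ρ → (-4,1,4)
closes: descent 0, river 6
min |a| on river = 1

1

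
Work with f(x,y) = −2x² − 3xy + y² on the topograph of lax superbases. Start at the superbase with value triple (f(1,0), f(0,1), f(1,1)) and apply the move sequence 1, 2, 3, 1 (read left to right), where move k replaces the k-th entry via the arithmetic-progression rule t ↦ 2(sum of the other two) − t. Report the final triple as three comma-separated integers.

start (-2,1,-4) = (f(1,0),f(0,1),f(1,1))
replace slot 1: 2·(1+(-4)) − (-2) = -4 → (-4,1,-4)
replace slot 2: 2·((-4)+(-4)) − 1 = -17 → (-4,-17,-4)
replace slot 3: 2·((-4)+(-17)) − (-4) = -38 → (-4,-17,-38)
replace slot 1: 2·((-17)+(-38)) − (-4) = -106 → (-106,-17,-38)

-106,-17,-38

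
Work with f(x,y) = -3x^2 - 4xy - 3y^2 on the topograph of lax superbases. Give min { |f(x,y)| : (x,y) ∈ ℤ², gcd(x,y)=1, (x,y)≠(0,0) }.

translate: b→-2 (≡4 mod 6), so (3,4,3)→(3,-2,2)
flip: (3,-2,2)→(2,2,3)
reduced (well bottom): (2,2,3) with a≤c, −a<b≤a
well minimum |f| = |-2| = 2 (negative-definite)

2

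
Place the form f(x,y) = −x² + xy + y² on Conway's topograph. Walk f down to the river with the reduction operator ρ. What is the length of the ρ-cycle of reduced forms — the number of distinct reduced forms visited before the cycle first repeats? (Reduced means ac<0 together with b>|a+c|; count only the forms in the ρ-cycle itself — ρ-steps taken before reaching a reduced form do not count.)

D = 5, ⌊√D⌋ = 2
river: ρ → (1,1,-1)
river: ρ → (-1,1,1)
ρ-cycle length = 2 (tail of 0 descent steps not counted)

2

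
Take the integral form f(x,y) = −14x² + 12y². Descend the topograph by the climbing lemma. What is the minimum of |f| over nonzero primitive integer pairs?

descent: ρ → (12,24,-2)  [lands on river]
river: ρ → (-2,24,12)
closes: descent 1, river 2
min |a| on river = 2

2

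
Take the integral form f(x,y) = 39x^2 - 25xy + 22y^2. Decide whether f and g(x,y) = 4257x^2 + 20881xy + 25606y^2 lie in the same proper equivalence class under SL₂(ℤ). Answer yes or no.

D₁ = -2807, D₂ = -2807
f: flip: (39,-25,22)→(22,25,39)
f: translate: b→-19 (≡25 mod 44), so (22,25,39)→(22,-19,36)
f: reduced (well bottom): (22,-19,36) with a≤c, −a<b≤a
g: translate: b→3853 (≡20881 mod 8514), so (4257,20881,25606)→(4257,3853,872)
g: flip: (4257,3853,872)→(872,-3853,4257)
g: translate: b→-365 (≡-3853 mod 1744), so (872,-3853,4257)→(872,-365,39)
g: flip: (872,-365,39)→(39,365,872)
g: translate: b→-25 (≡365 mod 78), so (39,365,872)→(39,-25,22)
g: flip: (39,-25,22)→(22,25,39)
g: translate: b→-19 (≡25 mod 44), so (22,25,39)→(22,-19,36)
g: reduced (well bottom): (22,-19,36) with a≤c, −a<b≤a
reduced forms (22, -19, 36) vs (22, -19, 36) ⇒ equivalent

yes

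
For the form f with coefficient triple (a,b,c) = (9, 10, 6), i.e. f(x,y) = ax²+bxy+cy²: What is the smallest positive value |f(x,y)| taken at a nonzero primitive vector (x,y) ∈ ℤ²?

translate: b→-8 (≡10 mod 18), so (9,10,6)→(9,-8,5)
flip: (9,-8,5)→(5,8,9)
translate: b→-2 (≡8 mod 10), so (5,8,9)→(5,-2,6)
reduced (well bottom): (5,-2,6) with a≤c, −a<b≤a
well minimum = a = 5

5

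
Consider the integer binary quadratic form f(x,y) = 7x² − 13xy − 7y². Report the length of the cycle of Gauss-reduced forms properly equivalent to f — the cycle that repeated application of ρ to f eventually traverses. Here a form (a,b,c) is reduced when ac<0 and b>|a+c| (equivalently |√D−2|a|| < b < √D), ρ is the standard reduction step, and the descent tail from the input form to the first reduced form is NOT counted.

D = 365, ⌊√D⌋ = 19
descent: ρ → (-7,13,7)  [lands on river]
river: ρ → (7,15,-5)
river: ρ → (-5,15,7)
river: ρ → (7,13,-7)
river: ρ → (-7,15,5)
river: ρ → (5,15,-7)
ρ-cycle length = 6 (tail of 1 descent step not counted)

6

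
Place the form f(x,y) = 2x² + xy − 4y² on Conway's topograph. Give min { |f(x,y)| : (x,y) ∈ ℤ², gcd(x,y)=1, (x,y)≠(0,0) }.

descent: ρ → (-4,-1,2)
descent: ρ → (2,5,-1)  [lands on river]
river: ρ → (-1,5,2)
river: ρ → (2,3,-3)
river: ρ → (-3,3,2)
closes: descent 2, river 4
min |a| on river = 1

1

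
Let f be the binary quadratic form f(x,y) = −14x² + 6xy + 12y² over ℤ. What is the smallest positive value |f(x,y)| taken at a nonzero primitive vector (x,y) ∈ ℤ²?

river: ρ → (12,18,-8)
river: ρ → (-8,14,16)
river: ρ → (16,18,-6)
river: ρ → (-6,18,16)
river: ρ → (16,14,-8)
river: ρ → (-8,18,12)
river: ρ → (12,6,-14)
river: ρ → (-14,22,4)
river: ρ → (4,26,-2)
river: ρ → (-2,26,4)
river: ρ → (4,22,-14)
river: ρ → (-14,6,12)
closes: descent 0, river 12
min |a| on river = 2

2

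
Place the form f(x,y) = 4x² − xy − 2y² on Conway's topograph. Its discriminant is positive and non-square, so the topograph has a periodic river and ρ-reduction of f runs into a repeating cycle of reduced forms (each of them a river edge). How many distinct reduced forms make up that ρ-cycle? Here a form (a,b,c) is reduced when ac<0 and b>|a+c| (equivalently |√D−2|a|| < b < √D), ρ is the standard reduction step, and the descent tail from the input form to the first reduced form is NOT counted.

D = 33, ⌊√D⌋ = 5
descent: ρ → (-2,5,1)  [lands on river]
river: ρ → (1,5,-2)
river: ρ → (-2,3,3)
river: ρ → (3,3,-2)
ρ-cycle length = 4 (tail of 1 descent step not counted)

4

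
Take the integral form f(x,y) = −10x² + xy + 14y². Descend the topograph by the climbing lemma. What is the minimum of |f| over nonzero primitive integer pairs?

descent: ρ → (14,-1,-10)
descent: ρ → (-10,21,3)  [lands on river]
river: ρ → (3,21,-10)
river: ρ → (-10,19,5)
river: ρ → (5,21,-6)
river: ρ → (-6,15,14)
river: ρ → (14,13,-7)
river: ρ → (-7,15,12)
river: ρ → (12,9,-10)
river: ρ → (-10,11,11)
river: ρ → (11,11,-10)
river: ρ → (-10,9,12)
river: ρ → (12,15,-7)
river: ρ → (-7,13,14)
river: ρ → (14,15,-6)
river: ρ → (-6,21,5)
river: ρ → (5,19,-10)
closes: descent 2, river 16
min |a| on river = 3

3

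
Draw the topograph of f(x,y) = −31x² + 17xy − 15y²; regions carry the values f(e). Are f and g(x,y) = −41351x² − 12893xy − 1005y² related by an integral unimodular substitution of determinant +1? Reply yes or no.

D₁ = -1571, D₂ = -1571
f is negative-definite; reduce −f:
−f: flip: (31,-17,15)→(15,17,31)
−f: translate: b→-13 (≡17 mod 30), so (15,17,31)→(15,-13,29)
−f: reduced (well bottom): (15,-13,29) with a≤c, −a<b≤a
flip sign back: reduced form of f is (-15,13,-29)
g is negative-definite; reduce −g:
−g: flip: (41351,12893,1005)→(1005,-12893,41351)
−g: translate: b→-833 (≡-12893 mod 2010), so (1005,-12893,41351)→(1005,-833,173)
−g: flip: (1005,-833,173)→(173,833,1005)
−g: translate: b→141 (≡833 mod 346), so (173,833,1005)→(173,141,31)
−g: flip: (173,141,31)→(31,-141,173)
−g: translate: b→-17 (≡-141 mod 62), so (31,-141,173)→(31,-17,15)
−g: flip: (31,-17,15)→(15,17,31)
−g: translate: b→-13 (≡17 mod 30), so (15,17,31)→(15,-13,29)
−g: reduced (well bottom): (15,-13,29) with a≤c, −a<b≤a
flip sign back: reduced form of g is (-15,13,-29)
reduced forms (-15, 13, -29) vs (-15, 13, -29) ⇒ equivalent

yes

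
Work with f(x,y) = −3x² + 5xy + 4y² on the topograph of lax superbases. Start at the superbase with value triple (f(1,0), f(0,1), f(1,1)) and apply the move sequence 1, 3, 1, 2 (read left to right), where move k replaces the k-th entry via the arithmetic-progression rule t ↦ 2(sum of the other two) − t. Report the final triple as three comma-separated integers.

start (-3,4,6) = (f(1,0),f(0,1),f(1,1))
replace slot 1: 2·(4+6) − (-3) = 23 → (23,4,6)
replace slot 3: 2·(23+4) − 6 = 48 → (23,4,48)
replace slot 1: 2·(4+48) − 23 = 81 → (81,4,48)
replace slot 2: 2·(81+48) − 4 = 254 → (81,254,48)

81,254,48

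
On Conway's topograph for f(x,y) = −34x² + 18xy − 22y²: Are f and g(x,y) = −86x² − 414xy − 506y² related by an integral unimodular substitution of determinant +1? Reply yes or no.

D₁ = -2668, D₂ = -2668
f is negative-definite; reduce −f:
−f: flip: (34,-18,22)→(22,18,34)
−f: reduced (well bottom): (22,18,34) with a≤c, −a<b≤a
flip sign back: reduced form of f is (-22,-18,-34)
g is negative-definite; reduce −g:
−g: translate: b→70 (≡414 mod 172), so (86,414,506)→(86,70,22)
−g: flip: (86,70,22)→(22,-70,86)
−g: translate: b→18 (≡-70 mod 44), so (22,-70,86)→(22,18,34)
−g: reduced (well bottom): (22,18,34) with a≤c, −a<b≤a
flip sign back: reduced form of g is (-22,-18,-34)
reduced forms (-22, -18, -34) vs (-22, -18, -34) ⇒ equivalent

yes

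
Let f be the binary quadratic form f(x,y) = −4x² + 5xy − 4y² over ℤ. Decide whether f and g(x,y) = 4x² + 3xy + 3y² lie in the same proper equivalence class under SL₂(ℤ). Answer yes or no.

D₁ = -39, D₂ = -39
f is negative-definite; reduce −f:
−f: translate: b→3 (≡-5 mod 8), so (4,-5,4)→(4,3,3)
−f: flip: (4,3,3)→(3,-3,4)
−f: translate: b→3 (≡-3 mod 6), so (3,-3,4)→(3,3,4)
−f: reduced (well bottom): (3,3,4) with a≤c, −a<b≤a
flip sign back: reduced form of f is (-3,-3,-4)
g: flip: (4,3,3)→(3,-3,4)
g: translate: b→3 (≡-3 mod 6), so (3,-3,4)→(3,3,4)
g: reduced (well bottom): (3,3,4) with a≤c, −a<b≤a
reduced forms (-3, -3, -4) vs (3, 3, 4) ⇒ inequivalent

no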